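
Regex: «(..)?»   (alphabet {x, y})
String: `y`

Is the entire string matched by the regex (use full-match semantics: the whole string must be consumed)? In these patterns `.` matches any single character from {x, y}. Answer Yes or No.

No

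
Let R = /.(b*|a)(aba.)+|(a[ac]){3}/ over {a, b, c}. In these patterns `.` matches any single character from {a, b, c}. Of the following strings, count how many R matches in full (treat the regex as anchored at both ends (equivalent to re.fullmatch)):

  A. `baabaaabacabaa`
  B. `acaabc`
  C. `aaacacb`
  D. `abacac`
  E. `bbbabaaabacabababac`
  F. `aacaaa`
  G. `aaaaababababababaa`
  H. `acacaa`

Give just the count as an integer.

3

A → match
B → no match
C → no match
D → no match
E → match
F → no match
G → no match
H → match
Total matched: 3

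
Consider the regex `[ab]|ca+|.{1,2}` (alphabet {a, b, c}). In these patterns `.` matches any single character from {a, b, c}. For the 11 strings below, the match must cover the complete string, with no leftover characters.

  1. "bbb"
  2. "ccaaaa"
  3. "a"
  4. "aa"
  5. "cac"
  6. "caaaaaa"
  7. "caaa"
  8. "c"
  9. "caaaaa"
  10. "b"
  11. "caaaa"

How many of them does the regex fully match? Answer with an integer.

8

1 → no match
2 → no match
3 → match
4 → match
5 → no match
6 → match
7 → match
8 → match
9 → match
10 → match
11 → match
Total matched: 8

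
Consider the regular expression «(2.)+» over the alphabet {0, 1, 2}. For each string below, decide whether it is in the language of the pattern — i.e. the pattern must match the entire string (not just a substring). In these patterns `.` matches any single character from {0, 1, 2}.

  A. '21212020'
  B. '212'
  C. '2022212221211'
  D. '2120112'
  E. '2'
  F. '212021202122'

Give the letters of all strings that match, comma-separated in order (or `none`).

A → match
B → no match
C → no match
D → no match
E → no match
F → match

A, F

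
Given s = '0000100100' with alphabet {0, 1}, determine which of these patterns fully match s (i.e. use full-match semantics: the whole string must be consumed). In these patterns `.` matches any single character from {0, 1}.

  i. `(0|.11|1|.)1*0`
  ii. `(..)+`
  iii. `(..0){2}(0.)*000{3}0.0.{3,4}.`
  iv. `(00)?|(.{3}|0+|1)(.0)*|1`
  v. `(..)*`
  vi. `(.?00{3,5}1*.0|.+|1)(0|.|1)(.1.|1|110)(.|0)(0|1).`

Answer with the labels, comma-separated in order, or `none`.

i → no match
ii → match
iii → no match
iv → no match
v → match
vi → no match

ii, v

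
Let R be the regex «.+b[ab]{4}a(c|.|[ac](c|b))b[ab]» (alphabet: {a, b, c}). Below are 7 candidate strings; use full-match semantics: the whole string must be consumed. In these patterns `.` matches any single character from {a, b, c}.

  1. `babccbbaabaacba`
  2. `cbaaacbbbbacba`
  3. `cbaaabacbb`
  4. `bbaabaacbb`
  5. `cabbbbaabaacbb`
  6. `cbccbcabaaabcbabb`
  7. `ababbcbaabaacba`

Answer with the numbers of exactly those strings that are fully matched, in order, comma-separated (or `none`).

1, 3, 4, 5, 7

1 → match
2 → no match
3. `cbaaabacbb` → match
4. `bbaabaacbb` → match
5 → match
6 → no match
7 → match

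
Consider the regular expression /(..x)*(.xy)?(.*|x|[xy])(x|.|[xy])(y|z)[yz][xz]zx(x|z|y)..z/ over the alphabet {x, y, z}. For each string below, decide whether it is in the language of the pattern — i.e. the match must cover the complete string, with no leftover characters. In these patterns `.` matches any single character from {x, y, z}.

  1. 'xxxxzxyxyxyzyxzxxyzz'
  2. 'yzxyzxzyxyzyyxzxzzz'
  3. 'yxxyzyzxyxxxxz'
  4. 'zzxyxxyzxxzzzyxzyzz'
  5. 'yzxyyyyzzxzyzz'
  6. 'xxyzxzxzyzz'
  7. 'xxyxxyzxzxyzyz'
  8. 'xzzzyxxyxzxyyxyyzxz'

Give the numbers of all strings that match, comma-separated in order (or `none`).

1 → match
2 → no match
3 → no match
4 → no match
5 → match
6 → match
7 → match
8 → no match

1, 5, 6, 7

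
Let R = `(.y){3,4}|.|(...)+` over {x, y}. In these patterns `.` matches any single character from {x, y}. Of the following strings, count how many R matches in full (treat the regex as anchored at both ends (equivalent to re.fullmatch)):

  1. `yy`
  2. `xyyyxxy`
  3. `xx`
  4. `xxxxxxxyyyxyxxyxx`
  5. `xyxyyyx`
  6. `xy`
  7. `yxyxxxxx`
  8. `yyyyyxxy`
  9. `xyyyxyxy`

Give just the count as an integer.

1

1 → no match
2 → no match
3 → no match
4 → no match
5 → no match
6 → no match
7 → no match
8 → no match
9 → match
Total matched: 1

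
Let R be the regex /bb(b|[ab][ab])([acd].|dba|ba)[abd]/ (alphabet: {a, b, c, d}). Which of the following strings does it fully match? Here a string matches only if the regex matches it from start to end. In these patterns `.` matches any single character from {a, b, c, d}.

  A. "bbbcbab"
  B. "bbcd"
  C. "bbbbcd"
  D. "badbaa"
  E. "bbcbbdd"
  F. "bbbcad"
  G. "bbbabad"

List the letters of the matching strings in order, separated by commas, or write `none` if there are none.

F, G

A → no match
B → no match
C → no match
D → no match — must start with "bb"
E → no match
F → match
G → match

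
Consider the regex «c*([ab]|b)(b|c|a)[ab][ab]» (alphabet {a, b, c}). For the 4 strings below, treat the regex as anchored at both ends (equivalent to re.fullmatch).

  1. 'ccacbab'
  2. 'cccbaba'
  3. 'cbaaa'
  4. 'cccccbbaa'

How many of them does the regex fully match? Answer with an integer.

1 → no match
2 → match
3 → match
4 → match
Total matched: 3

3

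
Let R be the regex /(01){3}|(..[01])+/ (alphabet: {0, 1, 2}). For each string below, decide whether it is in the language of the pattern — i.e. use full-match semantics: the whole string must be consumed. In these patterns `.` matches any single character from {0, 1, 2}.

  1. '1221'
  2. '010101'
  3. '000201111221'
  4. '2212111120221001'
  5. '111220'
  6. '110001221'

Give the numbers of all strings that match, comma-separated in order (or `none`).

1. '1221' → no match
2. '010101' → match
3. '000201111221' → match
4 → no match
5. '111220' → match
6. '110001221' → match

2, 3, 5, 6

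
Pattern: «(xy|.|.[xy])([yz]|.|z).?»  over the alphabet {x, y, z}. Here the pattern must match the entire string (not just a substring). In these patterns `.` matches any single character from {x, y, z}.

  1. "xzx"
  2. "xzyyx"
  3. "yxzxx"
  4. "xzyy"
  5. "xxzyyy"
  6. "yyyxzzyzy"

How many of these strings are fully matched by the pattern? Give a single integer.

1

1 → match
2 → no match
3 → no match
4 → no match
5 → no match
6 → no match
Total matched: 1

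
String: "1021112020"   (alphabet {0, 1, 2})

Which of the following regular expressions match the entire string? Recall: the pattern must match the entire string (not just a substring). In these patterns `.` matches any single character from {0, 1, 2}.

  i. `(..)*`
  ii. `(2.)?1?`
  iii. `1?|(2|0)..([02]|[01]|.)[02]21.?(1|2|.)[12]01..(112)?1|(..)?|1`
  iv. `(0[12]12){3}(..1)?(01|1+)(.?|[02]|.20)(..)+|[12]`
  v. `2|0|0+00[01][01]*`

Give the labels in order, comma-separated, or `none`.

i

i → match
ii → no match
iii → no match
iv → no match
v → no match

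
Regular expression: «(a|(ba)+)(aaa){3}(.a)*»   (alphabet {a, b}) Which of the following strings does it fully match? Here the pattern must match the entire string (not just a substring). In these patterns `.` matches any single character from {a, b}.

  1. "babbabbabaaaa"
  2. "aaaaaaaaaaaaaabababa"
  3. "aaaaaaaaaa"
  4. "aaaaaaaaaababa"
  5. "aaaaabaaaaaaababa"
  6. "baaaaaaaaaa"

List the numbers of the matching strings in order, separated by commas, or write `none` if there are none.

2, 3, 4, 6

1 → no match
2 → match
3 → match
4 → match
5 → no match
6 → match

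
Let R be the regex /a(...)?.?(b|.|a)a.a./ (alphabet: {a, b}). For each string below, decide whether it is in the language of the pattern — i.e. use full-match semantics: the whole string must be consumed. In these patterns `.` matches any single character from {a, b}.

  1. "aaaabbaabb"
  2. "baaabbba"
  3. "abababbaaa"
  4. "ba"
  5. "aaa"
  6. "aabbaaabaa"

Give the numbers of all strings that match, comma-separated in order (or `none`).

6

1. "aaaabbaabb" → no match
2. "baaabbba" → no match — must start with "a"
3. "abababbaaa" → no match
4. "ba" → no match — must start with "a"
5. "aaa" → no match
6. "aabbaaabaa" → match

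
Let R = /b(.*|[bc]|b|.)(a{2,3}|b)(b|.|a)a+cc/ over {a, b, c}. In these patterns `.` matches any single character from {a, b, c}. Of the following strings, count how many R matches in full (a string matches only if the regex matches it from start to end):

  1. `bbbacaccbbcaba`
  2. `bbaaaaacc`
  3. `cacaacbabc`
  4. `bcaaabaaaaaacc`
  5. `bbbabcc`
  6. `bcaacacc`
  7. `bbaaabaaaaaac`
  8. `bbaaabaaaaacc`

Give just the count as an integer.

4

1 → no match — must end with `acc`
2 → match
3 → no match — must start with `b`
4 → match
5 → no match — must end with `acc`
6 → match
7 → no match — must end with `acc`
8 → match
Total matched: 4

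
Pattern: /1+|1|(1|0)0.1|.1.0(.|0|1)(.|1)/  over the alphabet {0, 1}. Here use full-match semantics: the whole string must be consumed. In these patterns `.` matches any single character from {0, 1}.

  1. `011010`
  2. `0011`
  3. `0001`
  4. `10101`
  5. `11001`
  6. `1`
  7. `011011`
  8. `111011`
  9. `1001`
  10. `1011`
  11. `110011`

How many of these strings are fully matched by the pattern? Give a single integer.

9

1. `011010` → match
2. `0011` → match
3. `0001` → match
4. `10101` → no match
5. `11001` → no match
6. `1` → match
7. `011011` → match
8. `111011` → match
9. `1001` → match
10. `1011` → match
11. `110011` → match
Total matched: 9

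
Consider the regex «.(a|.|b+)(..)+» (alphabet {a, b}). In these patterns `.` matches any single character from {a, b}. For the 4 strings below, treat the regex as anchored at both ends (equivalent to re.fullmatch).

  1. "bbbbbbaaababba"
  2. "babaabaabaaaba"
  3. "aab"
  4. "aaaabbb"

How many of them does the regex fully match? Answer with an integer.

1 → match
2 → match
3 → no match
4 → no match
Total matched: 2

2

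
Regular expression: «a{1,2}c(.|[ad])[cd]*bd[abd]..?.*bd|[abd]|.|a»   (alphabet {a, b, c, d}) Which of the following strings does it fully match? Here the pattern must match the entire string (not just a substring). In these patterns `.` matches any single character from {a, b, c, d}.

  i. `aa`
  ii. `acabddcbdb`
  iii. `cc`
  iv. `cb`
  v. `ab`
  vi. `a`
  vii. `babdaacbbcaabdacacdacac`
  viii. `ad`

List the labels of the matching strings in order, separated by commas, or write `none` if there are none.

i → no match
ii → no match
iii → no match
iv → no match
v → no match
vi → match
vii → no match
viii → no match

vi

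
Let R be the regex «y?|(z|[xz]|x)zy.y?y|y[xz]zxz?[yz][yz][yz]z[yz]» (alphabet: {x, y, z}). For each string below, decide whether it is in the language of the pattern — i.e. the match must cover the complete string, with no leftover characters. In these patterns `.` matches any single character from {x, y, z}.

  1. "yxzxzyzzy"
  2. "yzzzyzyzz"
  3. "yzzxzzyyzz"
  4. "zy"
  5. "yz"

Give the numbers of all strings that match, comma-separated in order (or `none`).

1. "yxzxzyzzy" → match
2. "yzzzyzyzz" → no match
3. "yzzxzzyyzz" → match
4. "zy" → no match
5. "yz" → no match

1, 3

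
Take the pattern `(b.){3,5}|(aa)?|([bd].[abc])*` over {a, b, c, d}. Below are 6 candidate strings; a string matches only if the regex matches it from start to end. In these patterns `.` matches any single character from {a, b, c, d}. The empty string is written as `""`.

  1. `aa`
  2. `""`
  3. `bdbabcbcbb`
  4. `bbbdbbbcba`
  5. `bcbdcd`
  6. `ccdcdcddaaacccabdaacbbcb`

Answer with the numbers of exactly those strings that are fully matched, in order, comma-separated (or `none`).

1 → match
2 → match
3 → match
4 → match
5 → no match
6 → no match

1, 2, 3, 4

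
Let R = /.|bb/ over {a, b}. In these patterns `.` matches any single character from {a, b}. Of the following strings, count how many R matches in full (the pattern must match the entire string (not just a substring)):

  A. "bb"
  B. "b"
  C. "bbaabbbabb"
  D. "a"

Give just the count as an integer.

3

A → match
B → match
C → no match
D → match
Total matched: 3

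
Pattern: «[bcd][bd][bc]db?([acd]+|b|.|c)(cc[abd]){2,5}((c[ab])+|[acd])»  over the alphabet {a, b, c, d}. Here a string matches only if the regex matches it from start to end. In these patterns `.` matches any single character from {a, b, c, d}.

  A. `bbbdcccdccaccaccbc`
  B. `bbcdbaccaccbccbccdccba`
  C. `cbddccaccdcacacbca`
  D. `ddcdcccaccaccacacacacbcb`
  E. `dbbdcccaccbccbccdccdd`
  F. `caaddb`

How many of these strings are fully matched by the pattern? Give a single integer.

A → match
B → match
C → no match
D → match
E → match
F → no match
Total matched: 4

4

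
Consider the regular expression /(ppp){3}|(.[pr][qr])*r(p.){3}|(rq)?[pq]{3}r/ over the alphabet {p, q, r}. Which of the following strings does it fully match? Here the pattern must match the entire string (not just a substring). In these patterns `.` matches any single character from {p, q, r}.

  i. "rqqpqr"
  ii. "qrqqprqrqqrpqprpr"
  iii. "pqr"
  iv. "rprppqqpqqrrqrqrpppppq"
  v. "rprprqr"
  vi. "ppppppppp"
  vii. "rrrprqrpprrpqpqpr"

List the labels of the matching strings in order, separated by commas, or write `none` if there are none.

i. "rqqpqr" → match
ii → no match
iii. "pqr" → no match
iv → match
v. "rprprqr" → no match
vi. "ppppppppp" → match
vii → no match

i, iv, vi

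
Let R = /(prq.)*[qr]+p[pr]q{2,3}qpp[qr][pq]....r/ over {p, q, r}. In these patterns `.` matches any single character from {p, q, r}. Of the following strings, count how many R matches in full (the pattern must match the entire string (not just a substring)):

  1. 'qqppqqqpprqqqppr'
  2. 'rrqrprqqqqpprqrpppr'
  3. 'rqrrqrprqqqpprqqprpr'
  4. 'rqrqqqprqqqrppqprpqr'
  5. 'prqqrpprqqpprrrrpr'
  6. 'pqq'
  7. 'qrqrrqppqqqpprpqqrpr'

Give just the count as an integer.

4

1 → match
2 → match
3 → match
4 → no match
5 → no match
6 → no match — must end with 'r'
7 → match
Total matched: 4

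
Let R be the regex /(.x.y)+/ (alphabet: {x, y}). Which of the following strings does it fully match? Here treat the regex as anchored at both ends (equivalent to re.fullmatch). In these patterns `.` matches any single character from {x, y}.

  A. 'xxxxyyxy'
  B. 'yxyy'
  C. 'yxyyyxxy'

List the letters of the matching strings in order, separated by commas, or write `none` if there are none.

A → no match
B → match
C → match

B, C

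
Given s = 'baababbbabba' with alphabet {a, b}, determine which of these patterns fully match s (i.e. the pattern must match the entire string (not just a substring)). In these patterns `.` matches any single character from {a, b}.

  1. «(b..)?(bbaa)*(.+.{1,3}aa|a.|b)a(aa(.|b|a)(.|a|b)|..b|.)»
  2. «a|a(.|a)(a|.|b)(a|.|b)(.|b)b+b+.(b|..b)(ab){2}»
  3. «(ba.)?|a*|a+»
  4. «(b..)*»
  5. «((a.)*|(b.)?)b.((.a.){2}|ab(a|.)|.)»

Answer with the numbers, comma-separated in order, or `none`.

1 → no match
2 → no match — must start with 'a'
3 → no match
4 → match
5 → no match

4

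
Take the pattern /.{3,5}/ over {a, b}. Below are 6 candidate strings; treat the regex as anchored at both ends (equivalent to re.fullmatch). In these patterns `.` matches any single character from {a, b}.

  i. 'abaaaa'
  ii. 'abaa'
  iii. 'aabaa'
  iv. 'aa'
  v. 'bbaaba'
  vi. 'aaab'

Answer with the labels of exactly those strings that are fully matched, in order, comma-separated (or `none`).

i → no match
ii → match
iii → match
iv → no match
v → no match
vi → match

ii, iii, vi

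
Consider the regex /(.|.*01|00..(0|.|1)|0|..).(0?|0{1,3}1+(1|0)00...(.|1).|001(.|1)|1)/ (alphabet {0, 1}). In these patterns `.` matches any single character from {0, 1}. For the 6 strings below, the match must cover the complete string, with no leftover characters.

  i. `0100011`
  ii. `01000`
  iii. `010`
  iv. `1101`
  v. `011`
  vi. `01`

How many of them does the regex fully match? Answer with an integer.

i. `0100011` → match
ii. `01000` → no match
iii. `010` → match
iv. `1101` → match
v. `011` → match
vi. `01` → match
Total matched: 5

5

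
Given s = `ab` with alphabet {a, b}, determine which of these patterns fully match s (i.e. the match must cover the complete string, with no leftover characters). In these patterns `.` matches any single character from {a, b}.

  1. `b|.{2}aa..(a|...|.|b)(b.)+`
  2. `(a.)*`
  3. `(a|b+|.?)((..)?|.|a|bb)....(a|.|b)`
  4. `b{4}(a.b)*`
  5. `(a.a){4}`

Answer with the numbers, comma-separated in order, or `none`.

2

1 → no match
2 → match
3 → no match
4 → no match — must start with `b`
5 → no match — must end with `a`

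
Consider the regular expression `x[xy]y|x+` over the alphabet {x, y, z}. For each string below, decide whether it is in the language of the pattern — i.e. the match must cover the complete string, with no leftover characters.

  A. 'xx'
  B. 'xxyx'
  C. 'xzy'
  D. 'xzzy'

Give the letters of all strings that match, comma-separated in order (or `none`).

A

A → match
B → no match
C → no match
D → no match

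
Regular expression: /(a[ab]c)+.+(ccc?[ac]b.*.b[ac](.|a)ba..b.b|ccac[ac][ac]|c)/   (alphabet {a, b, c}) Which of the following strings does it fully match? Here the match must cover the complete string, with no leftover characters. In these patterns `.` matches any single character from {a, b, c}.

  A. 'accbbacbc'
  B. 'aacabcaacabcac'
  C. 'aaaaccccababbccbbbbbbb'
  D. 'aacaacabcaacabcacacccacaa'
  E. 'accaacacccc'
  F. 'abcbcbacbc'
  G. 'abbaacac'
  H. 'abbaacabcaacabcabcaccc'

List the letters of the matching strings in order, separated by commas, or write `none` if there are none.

B, D, F

A. 'accbbacbc' → no match
B → match
C → no match
D → match
E. 'accaacacccc' → no match
F. 'abcbcbacbc' → match
G. 'abbaacac' → no match
H → no match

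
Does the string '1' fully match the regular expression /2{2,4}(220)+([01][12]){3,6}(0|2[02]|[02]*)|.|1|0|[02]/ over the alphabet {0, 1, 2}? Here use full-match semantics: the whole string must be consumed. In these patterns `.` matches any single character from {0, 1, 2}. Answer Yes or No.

Yes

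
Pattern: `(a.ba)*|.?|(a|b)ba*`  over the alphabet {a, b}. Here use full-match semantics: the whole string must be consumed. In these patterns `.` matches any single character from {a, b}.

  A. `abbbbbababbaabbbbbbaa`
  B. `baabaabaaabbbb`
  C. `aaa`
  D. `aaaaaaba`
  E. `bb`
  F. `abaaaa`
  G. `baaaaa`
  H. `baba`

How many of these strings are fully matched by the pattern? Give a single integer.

2

A → no match
B → no match
C → no match
D → no match
E → match
F → match
G → no match
H → no match
Total matched: 2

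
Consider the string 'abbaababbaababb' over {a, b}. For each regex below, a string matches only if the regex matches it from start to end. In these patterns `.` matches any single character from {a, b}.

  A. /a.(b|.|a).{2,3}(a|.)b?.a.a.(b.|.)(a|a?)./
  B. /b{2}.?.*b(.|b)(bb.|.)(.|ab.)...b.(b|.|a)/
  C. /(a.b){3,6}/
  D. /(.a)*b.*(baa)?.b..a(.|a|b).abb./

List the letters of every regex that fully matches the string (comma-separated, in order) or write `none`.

C

A → no match
B → no match — must start with 'b'
C → match
D → no match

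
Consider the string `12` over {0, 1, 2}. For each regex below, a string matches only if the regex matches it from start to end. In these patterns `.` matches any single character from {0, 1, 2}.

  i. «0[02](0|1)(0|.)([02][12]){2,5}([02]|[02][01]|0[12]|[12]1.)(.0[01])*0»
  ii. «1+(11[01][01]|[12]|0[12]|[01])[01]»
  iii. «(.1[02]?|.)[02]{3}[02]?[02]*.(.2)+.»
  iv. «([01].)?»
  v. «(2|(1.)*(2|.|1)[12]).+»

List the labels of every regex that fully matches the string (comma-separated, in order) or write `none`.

iv

i → no match — must start with `0`
ii → no match
iii → no match
iv → match
v → no match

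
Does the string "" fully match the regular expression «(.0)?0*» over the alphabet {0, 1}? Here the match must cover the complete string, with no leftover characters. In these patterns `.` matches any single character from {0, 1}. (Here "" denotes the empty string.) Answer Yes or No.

Yes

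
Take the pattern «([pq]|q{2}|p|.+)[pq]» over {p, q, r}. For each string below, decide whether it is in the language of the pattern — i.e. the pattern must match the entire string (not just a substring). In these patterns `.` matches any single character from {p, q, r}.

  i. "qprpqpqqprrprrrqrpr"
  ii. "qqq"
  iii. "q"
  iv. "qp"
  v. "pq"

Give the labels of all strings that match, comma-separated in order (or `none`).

i → no match
ii. "qqq" → match
iii. "q" → no match
iv. "qp" → match
v. "pq" → match

ii, iv, v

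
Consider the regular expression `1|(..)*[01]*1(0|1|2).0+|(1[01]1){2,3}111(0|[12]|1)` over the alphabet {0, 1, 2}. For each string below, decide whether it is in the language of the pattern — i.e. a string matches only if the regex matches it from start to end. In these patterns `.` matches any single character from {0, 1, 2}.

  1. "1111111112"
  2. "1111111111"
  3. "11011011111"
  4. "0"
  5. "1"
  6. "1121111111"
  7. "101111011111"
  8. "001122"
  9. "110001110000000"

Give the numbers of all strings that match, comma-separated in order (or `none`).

1, 2, 5, 9

1. "1111111112" → match
2. "1111111111" → match
3. "11011011111" → no match
4. "0" → no match
5. "1" → match
6. "1121111111" → no match
7. "101111011111" → no match
8. "001122" → no match
9 → match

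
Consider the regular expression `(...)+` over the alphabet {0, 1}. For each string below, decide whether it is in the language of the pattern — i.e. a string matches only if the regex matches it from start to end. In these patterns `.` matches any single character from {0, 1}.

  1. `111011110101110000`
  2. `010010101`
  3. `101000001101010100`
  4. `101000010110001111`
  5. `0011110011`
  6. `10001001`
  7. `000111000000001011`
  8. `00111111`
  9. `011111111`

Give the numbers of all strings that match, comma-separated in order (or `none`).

1, 2, 3, 4, 7, 9

1 → match
2 → match
3 → match
4 → match
5 → no match
6 → no match
7 → match
8 → no match
9 → match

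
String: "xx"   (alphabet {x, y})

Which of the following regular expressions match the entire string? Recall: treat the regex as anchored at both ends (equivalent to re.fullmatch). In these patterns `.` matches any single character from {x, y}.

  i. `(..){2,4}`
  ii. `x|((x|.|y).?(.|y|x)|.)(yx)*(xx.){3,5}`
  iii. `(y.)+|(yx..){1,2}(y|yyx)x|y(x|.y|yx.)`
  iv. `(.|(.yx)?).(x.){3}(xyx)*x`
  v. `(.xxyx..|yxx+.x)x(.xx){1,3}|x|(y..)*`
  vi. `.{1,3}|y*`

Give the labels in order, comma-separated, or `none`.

vi

i → no match
ii → no match
iii → no match
iv → no match
v → no match
vi → match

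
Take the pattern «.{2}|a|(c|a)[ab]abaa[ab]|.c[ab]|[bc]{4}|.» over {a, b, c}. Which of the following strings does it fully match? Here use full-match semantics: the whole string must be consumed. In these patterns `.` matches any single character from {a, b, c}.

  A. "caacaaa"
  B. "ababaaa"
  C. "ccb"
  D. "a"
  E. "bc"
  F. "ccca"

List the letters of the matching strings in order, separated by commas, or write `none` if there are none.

B, C, D, E

A → no match
B → match
C → match
D → match
E → match
F → no match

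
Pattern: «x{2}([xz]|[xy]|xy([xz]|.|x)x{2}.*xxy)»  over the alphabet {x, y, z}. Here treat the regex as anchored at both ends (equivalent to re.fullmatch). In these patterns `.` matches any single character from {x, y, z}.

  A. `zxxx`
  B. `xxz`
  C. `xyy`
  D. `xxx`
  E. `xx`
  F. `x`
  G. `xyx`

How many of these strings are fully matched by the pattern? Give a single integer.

A. `zxxx` → no match — must start with `x`
B. `xxz` → match
C. `xyy` → no match
D. `xxx` → match
E. `xx` → no match
F. `x` → no match
G. `xyx` → no match
Total matched: 2

2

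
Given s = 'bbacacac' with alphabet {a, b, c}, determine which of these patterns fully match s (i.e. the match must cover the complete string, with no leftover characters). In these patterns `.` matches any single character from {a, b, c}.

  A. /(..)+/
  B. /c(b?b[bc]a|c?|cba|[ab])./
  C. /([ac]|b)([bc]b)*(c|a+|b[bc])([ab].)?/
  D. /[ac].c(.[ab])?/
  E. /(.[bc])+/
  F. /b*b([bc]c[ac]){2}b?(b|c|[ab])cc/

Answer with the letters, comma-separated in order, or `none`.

A, E

A → match
B → no match — must start with 'c'
C → no match
D → no match
E → match
F → no match — must end with 'cc'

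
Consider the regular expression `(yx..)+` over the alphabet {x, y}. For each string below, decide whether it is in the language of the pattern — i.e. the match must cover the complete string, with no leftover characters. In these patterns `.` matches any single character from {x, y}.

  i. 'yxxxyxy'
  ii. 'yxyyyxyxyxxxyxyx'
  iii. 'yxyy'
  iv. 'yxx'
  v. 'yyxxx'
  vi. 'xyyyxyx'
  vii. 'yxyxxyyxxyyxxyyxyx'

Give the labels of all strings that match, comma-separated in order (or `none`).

i. 'yxxxyxy' → no match
ii → match
iii. 'yxyy' → match
iv. 'yxx' → no match
v. 'yyxxx' → no match — must start with 'yx'
vi. 'xyyyxyx' → no match — must start with 'yx'
vii → no match

ii, iii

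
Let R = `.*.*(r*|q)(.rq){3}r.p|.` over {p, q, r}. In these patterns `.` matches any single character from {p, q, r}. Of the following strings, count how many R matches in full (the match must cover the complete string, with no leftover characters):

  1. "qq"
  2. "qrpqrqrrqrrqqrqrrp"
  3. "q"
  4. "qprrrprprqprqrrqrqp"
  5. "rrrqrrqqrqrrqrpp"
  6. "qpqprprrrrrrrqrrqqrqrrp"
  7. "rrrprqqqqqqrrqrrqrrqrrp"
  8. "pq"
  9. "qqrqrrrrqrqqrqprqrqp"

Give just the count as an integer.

1 → no match
2 → match
3 → match
4 → match
5 → match
6 → match
7 → match
8 → no match
9 → match
Total matched: 7

7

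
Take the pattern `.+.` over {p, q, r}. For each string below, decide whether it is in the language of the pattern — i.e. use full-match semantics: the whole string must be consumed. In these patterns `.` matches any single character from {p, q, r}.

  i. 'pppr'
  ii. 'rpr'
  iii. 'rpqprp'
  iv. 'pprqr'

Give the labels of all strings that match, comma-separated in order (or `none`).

i. 'pppr' → match
ii. 'rpr' → match
iii. 'rpqprp' → match
iv. 'pprqr' → match

i, ii, iii, iv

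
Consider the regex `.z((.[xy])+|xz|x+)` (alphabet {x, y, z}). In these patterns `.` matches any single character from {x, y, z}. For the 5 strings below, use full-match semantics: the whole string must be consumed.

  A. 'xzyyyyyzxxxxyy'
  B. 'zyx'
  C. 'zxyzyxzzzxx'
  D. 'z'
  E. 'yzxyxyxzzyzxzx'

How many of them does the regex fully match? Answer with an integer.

A → no match
B → no match
C → no match
D → no match
E → no match
Total matched: 0

0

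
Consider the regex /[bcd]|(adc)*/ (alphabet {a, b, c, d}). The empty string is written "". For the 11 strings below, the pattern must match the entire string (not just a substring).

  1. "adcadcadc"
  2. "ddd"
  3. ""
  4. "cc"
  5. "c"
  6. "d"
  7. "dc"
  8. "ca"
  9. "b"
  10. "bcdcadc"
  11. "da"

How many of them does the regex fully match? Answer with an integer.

5

1. "adcadcadc" → match
2. "ddd" → no match
3. "" → match
4. "cc" → no match
5. "c" → match
6. "d" → match
7. "dc" → no match
8. "ca" → no match
9. "b" → match
10. "bcdcadc" → no match
11. "da" → no match
Total matched: 5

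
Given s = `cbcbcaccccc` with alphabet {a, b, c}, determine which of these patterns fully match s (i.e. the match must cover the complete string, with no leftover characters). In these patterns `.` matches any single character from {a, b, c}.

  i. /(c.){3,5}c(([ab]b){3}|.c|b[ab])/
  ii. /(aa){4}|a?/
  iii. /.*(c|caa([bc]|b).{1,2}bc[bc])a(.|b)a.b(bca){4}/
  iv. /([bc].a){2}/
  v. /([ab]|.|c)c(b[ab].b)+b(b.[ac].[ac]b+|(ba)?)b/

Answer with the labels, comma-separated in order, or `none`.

i

i → match
ii → no match
iii → no match — must end with `bca`
iv → no match — must end with `a`
v → no match — must end with `b`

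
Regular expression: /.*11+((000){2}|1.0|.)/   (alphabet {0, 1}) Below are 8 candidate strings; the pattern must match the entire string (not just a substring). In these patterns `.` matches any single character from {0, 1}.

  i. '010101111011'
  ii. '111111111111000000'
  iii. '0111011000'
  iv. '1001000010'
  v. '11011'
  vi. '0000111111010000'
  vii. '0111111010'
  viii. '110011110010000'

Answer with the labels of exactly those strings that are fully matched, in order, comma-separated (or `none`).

ii

i → no match
ii → match
iii → no match
iv → no match
v → no match
vi → no match
vii → no match
viii → no match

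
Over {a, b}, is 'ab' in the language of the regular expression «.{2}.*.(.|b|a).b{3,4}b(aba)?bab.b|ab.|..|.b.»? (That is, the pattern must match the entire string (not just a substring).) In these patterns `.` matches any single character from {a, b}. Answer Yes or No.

Yes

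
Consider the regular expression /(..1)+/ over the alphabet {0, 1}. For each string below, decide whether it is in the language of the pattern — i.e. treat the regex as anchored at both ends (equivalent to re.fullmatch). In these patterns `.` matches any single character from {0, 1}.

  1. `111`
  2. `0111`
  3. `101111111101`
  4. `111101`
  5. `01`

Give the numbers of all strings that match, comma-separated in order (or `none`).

1 → match
2 → no match
3 → match
4 → match
5 → no match

1, 3, 4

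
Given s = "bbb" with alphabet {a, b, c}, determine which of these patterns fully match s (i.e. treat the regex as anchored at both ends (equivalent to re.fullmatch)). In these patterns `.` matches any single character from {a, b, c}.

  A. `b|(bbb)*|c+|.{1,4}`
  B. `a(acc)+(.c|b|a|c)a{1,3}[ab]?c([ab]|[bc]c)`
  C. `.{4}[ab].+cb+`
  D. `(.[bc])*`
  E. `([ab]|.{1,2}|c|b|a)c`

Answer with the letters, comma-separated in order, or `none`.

A → match
B → no match — must start with "aacc"
C → no match
D → no match
E → no match — must end with "c"

A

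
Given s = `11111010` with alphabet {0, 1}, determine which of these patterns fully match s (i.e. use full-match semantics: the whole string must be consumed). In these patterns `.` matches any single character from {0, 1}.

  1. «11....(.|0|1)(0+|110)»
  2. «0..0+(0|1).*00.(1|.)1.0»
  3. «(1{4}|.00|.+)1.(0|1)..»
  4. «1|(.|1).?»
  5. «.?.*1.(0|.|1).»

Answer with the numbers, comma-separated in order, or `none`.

1 → match
2 → no match — must start with `0`
3 → match
4 → no match
5 → match

1, 3, 5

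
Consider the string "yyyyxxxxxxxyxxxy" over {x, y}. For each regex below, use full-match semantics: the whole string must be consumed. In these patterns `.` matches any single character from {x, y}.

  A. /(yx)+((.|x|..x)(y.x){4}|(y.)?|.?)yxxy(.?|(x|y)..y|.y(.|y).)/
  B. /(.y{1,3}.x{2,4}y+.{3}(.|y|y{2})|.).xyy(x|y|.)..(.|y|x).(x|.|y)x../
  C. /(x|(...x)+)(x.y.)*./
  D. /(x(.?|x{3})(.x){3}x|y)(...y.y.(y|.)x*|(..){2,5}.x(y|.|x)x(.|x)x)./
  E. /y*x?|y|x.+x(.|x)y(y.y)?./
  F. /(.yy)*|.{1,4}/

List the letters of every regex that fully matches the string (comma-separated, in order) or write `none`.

D

A → no match — must start with "yx"
B → no match
C → no match
D → match
E → no match
F → no match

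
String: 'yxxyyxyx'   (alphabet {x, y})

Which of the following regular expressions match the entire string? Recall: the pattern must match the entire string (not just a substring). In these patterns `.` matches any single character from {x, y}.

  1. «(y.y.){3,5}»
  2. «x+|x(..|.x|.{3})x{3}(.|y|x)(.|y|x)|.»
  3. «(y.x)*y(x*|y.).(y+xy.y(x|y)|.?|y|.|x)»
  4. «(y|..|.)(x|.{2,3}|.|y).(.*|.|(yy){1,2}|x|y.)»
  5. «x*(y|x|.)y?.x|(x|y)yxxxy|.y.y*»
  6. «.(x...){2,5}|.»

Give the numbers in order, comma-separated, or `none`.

3, 4

1 → no match
2 → no match
3 → match
4 → match
5 → no match
6 → no match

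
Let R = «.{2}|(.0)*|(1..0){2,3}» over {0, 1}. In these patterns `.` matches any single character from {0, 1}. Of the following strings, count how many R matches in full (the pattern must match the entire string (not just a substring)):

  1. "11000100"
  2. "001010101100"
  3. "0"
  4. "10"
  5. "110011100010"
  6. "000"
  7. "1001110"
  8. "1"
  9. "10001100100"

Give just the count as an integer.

1 → no match
2 → no match
3 → no match
4 → match
5 → no match
6 → no match
7 → no match
8 → no match
9 → no match
Total matched: 1

1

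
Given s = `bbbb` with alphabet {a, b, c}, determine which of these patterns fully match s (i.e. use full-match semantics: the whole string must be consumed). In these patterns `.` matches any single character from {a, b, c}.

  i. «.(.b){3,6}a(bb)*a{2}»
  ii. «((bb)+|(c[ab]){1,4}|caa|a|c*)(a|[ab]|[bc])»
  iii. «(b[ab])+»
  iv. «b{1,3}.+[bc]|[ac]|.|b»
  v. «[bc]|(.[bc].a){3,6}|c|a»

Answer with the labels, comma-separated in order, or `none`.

i → no match — must end with `a`
ii → no match
iii → match
iv → match
v → no match

iii, iv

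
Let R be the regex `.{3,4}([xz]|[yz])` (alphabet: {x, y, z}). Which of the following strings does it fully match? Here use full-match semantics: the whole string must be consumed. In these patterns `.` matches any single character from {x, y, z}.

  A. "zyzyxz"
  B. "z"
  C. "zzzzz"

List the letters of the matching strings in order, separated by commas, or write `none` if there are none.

C

A → no match
B → no match
C → match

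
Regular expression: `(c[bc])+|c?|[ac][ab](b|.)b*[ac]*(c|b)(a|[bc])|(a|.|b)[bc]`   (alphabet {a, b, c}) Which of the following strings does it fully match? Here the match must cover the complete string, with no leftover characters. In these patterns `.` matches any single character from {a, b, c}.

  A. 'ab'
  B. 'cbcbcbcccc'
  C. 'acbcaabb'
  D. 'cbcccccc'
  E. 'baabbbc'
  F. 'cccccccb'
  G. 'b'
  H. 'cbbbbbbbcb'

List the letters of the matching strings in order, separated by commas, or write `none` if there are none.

A → match
B → match
C → no match
D → match
E → no match
F → match
G → no match
H → match

A, B, D, F, H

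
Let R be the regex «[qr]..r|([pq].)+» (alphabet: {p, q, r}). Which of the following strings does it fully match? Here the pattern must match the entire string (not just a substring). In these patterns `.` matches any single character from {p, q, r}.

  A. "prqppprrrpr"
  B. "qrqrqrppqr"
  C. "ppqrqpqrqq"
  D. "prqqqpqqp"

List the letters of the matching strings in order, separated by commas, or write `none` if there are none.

A → no match
B → match
C → match
D → no match

B, C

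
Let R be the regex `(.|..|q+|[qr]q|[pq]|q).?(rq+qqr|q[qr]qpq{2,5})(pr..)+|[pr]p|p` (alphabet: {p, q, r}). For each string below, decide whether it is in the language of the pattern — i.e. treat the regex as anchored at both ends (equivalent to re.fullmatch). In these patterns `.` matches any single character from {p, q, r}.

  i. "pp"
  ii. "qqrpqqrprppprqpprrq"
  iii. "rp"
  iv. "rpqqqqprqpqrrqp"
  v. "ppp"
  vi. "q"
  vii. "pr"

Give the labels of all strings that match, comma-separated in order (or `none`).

i, iii

i → match
ii → no match
iii → match
iv → no match
v → no match
vi → no match
vii → no match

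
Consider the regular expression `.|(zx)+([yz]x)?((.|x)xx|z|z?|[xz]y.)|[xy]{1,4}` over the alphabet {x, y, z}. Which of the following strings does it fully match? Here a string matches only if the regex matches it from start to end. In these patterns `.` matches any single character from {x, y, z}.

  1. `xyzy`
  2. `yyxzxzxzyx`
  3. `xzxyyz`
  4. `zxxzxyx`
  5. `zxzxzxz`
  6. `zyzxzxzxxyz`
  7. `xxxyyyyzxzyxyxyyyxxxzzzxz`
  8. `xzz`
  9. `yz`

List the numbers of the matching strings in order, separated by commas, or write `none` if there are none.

5

1. `xyzy` → no match
2. `yyxzxzxzyx` → no match
3. `xzxyyz` → no match
4. `zxxzxyx` → no match
5. `zxzxzxz` → match
6. `zyzxzxzxxyz` → no match
7 → no match
8. `xzz` → no match
9. `yz` → no match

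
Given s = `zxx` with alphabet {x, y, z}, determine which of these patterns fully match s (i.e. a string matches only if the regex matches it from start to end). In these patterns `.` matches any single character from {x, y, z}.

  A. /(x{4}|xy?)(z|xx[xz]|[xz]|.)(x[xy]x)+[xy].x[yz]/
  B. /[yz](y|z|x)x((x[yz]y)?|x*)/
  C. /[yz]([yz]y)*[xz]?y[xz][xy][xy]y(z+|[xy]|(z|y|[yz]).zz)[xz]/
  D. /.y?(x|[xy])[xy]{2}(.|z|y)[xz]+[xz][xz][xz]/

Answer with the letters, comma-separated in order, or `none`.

A → no match — must start with `x`
B → match
C → no match
D → no match

B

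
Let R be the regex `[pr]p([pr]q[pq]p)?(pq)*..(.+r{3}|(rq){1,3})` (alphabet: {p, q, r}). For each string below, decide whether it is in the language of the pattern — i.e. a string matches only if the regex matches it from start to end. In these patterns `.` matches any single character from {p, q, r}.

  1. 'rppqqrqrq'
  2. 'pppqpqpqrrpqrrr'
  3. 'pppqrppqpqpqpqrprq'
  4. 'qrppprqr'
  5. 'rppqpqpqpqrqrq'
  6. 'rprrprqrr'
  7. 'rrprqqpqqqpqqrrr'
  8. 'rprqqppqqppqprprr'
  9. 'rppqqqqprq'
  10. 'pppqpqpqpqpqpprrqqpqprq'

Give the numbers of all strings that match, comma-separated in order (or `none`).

2, 5

1 → no match
2 → match
3 → no match
4 → no match
5 → match
6 → no match
7 → no match
8 → no match
9 → no match
10 → no match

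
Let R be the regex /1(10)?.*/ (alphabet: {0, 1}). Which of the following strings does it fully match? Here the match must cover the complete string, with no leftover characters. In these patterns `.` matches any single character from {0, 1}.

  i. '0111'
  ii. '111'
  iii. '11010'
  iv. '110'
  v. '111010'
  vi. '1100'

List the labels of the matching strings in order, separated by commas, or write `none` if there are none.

ii, iii, iv, v, vi

i → no match — must start with '1'
ii → match
iii → match
iv → match
v → match
vi → match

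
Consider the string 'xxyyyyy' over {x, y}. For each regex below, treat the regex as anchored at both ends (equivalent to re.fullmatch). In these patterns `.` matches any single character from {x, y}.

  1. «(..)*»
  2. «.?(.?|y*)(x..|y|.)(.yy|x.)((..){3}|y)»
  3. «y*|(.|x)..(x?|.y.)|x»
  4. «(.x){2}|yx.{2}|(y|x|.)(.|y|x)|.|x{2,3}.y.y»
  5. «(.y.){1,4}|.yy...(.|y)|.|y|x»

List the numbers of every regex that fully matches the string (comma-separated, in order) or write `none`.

2

1 → no match
2 → match
3 → no match
4 → no match
5 → no match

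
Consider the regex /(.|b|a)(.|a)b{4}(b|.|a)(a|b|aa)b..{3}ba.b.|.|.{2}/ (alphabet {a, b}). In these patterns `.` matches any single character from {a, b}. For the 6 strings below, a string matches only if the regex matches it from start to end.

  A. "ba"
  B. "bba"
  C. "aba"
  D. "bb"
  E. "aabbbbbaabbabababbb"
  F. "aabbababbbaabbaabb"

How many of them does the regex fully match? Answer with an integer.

3

A → match
B → no match
C → no match
D → match
E → match
F → no match
Total matched: 3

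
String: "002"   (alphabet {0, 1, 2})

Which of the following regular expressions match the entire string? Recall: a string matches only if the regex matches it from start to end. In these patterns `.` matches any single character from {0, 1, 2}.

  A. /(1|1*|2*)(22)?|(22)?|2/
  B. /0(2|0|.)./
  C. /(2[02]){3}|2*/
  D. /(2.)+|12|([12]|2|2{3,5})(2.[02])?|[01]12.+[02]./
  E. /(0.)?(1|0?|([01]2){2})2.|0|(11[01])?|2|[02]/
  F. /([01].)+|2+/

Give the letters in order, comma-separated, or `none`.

A → no match
B → match
C → no match
D → no match
E → no match
F → no match

B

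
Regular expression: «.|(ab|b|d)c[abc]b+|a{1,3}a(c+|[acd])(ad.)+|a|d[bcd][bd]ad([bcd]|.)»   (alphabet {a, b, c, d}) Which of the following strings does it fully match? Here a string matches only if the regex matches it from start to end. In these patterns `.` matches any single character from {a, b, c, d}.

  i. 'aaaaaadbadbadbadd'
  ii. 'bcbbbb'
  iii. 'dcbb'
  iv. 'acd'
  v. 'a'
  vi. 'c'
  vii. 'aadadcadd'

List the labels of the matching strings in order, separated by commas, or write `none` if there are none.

i → match
ii → match
iii → match
iv → no match
v → match
vi → match
vii → match

i, ii, iii, v, vi, vii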